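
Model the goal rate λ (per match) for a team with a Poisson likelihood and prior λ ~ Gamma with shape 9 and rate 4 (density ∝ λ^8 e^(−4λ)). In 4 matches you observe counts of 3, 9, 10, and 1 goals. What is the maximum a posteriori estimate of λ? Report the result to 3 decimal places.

Σxᵢ = 3+9+10+1 = 23, with n = 4.
Posterior ∝ λ^8e^(−4λ) · λ^23e^(−4λ) = λ^31e^(−8λ), i.e. Gamma(shape=32, rate=8).
The mode of a Gamma(a, b) with a ≥ 1 (shape–rate) is (a−1)/b = 31/8 ≈ 3.875.

λ̂_MAP = 3.875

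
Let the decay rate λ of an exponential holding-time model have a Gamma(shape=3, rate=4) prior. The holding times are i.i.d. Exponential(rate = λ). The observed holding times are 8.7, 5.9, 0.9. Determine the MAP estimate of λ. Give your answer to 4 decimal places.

λ̂_MAP = 0.2564

The Exponential(rate=λ) likelihood is ∝ λ^n e^(−λΣtᵢ). Here n = 3 and Σtᵢ = 8.7 + 5.9 + 0.9 = 15.5.
Posterior ∝ λ^2e^(−4λ) · λ^3e^(−15.5λ) = λ^5e^(−19.5λ), i.e. Gamma(6, 19.5).
Mode = (a−1)/b = 5/19.5 ≈ 0.2564.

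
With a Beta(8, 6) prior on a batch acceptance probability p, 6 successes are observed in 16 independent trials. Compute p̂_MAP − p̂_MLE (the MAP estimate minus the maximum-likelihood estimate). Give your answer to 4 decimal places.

MAP − MLE = 0.0893

Posterior is Beta(14, 16); MAP = (14−1)/(30−2) = 13/28 ≈ 0.46429.
MLE ignores the prior: p̂_MLE = k/n = 6/16 ≈ 0.37500.
Difference = 13/28 − 6/16 = 5/56 ≈ 0.0893.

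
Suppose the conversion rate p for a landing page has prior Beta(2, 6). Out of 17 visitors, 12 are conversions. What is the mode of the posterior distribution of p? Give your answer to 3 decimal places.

Prior: Beta(2, 6).
Data: 12 successes in 17 trials. The binomial likelihood contributes p^12(1−p)^5, so the posterior is Beta(2+12, 6+5) = Beta(14, 11).
For Beta(a, b) with a, b > 1 the mode is (a−1)/(a+b−2) = 13/23 ≈ 0.565.

p̂_MAP = 0.565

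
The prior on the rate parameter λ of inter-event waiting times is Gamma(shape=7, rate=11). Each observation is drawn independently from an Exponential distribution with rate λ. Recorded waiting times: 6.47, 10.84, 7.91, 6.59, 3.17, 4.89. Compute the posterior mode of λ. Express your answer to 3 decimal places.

The Exponential(rate=λ) likelihood is ∝ λ^n e^(−λΣtᵢ). Here n = 6 and Σtᵢ = 6.47 + 10.84 + 7.91 + 6.59 + 3.17 + 4.89 = 39.87.
Posterior ∝ λ^6e^(−11λ) · λ^6e^(−39.87λ) = λ^12e^(−50.87λ), i.e. Gamma(13, 50.87).
Mode = (a−1)/b = 12/50.87 ≈ 0.236.

λ̂_MAP = 0.236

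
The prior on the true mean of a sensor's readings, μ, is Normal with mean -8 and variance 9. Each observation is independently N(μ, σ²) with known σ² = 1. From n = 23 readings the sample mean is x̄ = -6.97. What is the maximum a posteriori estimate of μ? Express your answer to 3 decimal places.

n = 23, x̄ = -6.97.
For a Normal prior and Normal likelihood with known variance, the posterior is Normal; its mode equals its mean, the precision-weighted average.
Prior precision 1/σ₀² = 1/9; data precision n/σ² = 23/1 = 23.
μ̂ = ((1/9)·(-8) + 23·(-6.97)) / (1/9 + 23) = (-145079/900)/(208/9) = -145079/20800 ≈ -6.975.

μ̂_MAP = -6.975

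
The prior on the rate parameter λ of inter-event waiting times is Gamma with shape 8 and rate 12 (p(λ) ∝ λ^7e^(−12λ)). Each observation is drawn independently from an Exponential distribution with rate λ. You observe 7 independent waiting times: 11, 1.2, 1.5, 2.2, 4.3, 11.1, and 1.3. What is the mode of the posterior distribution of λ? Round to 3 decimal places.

The Exponential(rate=λ) likelihood is ∝ λ^n e^(−λΣtᵢ). Here n = 7 and Σtᵢ = 11 + 1.2 + 1.5 + 2.2 + 4.3 + 11.1 + 1.3 = 32.6.
Posterior ∝ λ^7e^(−12λ) · λ^7e^(−32.6λ) = λ^14e^(−44.6λ), i.e. Gamma(15, 44.6).
Mode = (a−1)/b = 14/44.6 ≈ 0.314.

λ̂_MAP = 0.314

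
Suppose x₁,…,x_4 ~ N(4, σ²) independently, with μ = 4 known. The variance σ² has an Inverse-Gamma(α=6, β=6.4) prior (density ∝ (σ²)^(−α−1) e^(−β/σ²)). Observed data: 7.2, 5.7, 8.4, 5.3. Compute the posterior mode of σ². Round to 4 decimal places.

Sum of squared deviations about the known mean: SS = (7.2−4)² + (5.7−4)² + (8.4−4)² + (5.3−4)² = 34.18.
The Normal likelihood contributes (σ²)^(−n/2) exp(−SS/(2σ²)), so the posterior is Inverse-Gamma(α + n/2, β + SS/2) = Inverse-Gamma(8, 23.49).
The mode of Inverse-Gamma(a, b) is b/(a+1) = 23.49/9 ≈ 2.6100.

σ̂²_MAP = 2.6100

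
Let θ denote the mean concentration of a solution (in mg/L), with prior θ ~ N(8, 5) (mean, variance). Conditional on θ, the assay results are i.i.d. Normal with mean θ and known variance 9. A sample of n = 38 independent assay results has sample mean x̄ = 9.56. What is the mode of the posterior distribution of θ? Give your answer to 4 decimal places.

n = 38, x̄ = 9.56.
For a Normal prior and Normal likelihood with known variance, the posterior is Normal; its mode equals its mean, the precision-weighted average.
Prior precision 1/σ₀² = 1/5 = 0.2; data precision n/σ² = 38/9.
θ̂ = (0.2·8 + (38/9)·9.56) / (0.2 + 38/9) = (9442/225)/(199/45) = 9442/995 ≈ 9.4894.

θ̂_MAP = 9.4894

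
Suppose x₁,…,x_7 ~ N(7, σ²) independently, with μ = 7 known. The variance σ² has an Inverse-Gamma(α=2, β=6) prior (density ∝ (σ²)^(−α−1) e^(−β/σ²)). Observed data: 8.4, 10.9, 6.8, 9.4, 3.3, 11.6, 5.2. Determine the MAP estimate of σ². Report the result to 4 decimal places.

σ̂²_MAP = 5.6200

Sum of squared deviations about the known mean: SS = (8.4−7)² + (10.9−7)² + (6.8−7)² + (9.4−7)² + (3.3−7)² + (11.6−7)² + (5.2−7)² = 61.06.
The Normal likelihood contributes (σ²)^(−n/2) exp(−SS/(2σ²)), so the posterior is Inverse-Gamma(α + n/2, β + SS/2) = Inverse-Gamma(5.5, 36.53).
The mode of Inverse-Gamma(a, b) is b/(a+1) = 36.53/6.5 ≈ 5.6200.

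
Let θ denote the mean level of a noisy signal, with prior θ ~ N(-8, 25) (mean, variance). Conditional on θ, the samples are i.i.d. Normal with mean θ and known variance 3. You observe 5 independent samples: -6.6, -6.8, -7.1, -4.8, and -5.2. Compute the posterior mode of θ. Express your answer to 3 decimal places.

n = 5; x̄ = ((-6.6) + (-6.8) + (-7.1) + (-4.8) + (-5.2))/5 = -30.5/5 = -6.1.
For a Normal prior and Normal likelihood with known variance, the posterior is Normal; its mode equals its mean, the precision-weighted average.
Prior precision 1/σ₀² = 1/25 = 0.04; data precision n/σ² = 5/3.
θ̂ = (0.04·(-8) + (5/3)·(-6.1)) / (0.04 + 5/3) = (-1573/150)/(128/75) = -6.14453125 ≈ -6.145.

θ̂_MAP = -6.145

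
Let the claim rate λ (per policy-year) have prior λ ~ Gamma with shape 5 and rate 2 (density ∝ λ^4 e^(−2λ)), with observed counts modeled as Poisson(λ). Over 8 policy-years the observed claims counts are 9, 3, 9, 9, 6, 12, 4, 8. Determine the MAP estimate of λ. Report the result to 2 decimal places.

λ̂_MAP = 6.40

Σxᵢ = 9+3+9+9+6+12+4+8 = 60, with n = 8.
Posterior ∝ λ^4e^(−2λ) · λ^60e^(−8λ) = λ^64e^(−10λ), i.e. Gamma(shape=65, rate=10).
The mode of a Gamma(a, b) with a ≥ 1 (shape–rate) is (a−1)/b = 64/10 ≈ 6.40.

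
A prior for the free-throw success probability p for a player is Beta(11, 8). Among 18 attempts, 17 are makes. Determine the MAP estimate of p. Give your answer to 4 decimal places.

Prior: Beta(11, 8).
Data: 17 successes in 18 trials. The binomial likelihood contributes p^17(1−p)^1, so the posterior is Beta(11+17, 8+1) = Beta(28, 9).
For Beta(a, b) with a, b > 1 the mode is (a−1)/(a+b−2) = 27/35 ≈ 0.7714.

p̂_MAP = 0.7714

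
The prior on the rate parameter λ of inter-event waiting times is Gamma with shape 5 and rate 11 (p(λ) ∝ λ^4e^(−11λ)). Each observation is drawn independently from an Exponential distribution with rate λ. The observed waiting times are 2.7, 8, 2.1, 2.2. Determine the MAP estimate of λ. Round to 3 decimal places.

The Exponential(rate=λ) likelihood is ∝ λ^n e^(−λΣtᵢ). Here n = 4 and Σtᵢ = 2.7 + 8 + 2.1 + 2.2 = 15.
Posterior ∝ λ^4e^(−11λ) · λ^4e^(−15λ) = λ^8e^(−26λ), i.e. Gamma(9, 26).
Mode = (a−1)/b = 8/26 ≈ 0.308.

λ̂_MAP = 0.308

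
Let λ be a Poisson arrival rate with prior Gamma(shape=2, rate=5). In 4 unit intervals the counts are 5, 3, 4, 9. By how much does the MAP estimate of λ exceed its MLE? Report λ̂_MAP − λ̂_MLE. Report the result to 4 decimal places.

MAP − MLE = -2.8056

Σxᵢ = 21. Posterior is Gamma(23, 9); MAP = (23−1)/9 = 22/9 ≈ 2.44444.
MLE = x̄ = 21/4 ≈ 5.25000.
Difference = 22/9 − 21/4 = -101/36 ≈ -2.8056.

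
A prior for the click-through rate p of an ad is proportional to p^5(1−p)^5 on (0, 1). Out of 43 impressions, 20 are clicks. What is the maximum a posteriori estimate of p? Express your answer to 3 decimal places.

p̂_MAP = 0.472

The prior density ∝ p^5(1−p)^5 is the kernel of Beta(6, 6).
Data: 20 successes in 43 trials. The binomial likelihood contributes p^20(1−p)^23, so the posterior is Beta(6+20, 6+23) = Beta(26, 29).
For Beta(a, b) with a, b > 1 the mode is (a−1)/(a+b−2) = 25/53 ≈ 0.472.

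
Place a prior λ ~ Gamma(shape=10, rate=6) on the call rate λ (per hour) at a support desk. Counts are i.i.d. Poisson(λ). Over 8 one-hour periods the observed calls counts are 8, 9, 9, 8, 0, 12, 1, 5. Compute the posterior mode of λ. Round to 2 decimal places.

λ̂_MAP = 4.36

Σxᵢ = 8+9+9+8+0+12+1+5 = 52, with n = 8.
Posterior ∝ λ^9e^(−6λ) · λ^52e^(−8λ) = λ^61e^(−14λ), i.e. Gamma(shape=62, rate=14).
The mode of a Gamma(a, b) with a ≥ 1 (shape–rate) is (a−1)/b = 61/14 ≈ 4.36.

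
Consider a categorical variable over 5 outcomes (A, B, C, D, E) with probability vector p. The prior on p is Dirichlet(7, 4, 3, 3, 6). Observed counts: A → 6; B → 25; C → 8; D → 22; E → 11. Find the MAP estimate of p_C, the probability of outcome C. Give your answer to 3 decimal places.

The posterior is Dirichlet(αᵢ + nᵢ) = Dirichlet(13, 29, 11, 25, 17).
For a Dirichlet(a₁,…,a_K) with all aᵢ > 1, the mode has j-th component (aⱼ − 1)/(Σaᵢ − K).
Here Σaᵢ = 95 and K = 5, so p_C = (11 − 1)/(95 − 5) = 10/90 ≈ 0.111.

MAP estimate of p_C = 0.111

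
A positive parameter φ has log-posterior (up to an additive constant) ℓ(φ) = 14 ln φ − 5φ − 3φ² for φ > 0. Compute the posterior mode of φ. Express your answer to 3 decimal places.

φ̂_MAP = 1.167

ℓ'(φ) = 14/φ − 5 − 6φ. Setting this to zero and multiplying by φ: 6φ² + 5φ − 14 = 0.
φ = (−5 + √(5² + 4·6·14)) / (2·6) = (−5 + √361) / 12 = (−5 + 19)/12 = 7/6.
ℓ''(φ) = −14/φ² − 6 < 0, confirming a maximum.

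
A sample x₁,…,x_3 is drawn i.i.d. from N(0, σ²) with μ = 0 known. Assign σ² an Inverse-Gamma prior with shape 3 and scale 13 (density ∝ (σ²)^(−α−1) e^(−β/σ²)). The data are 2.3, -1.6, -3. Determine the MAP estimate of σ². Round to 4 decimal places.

σ̂²_MAP = 3.8955

Sum of squared deviations about the known mean: SS = (2.3−0)² + (-1.6−0)² + (-3−0)² = 16.85.
The Normal likelihood contributes (σ²)^(−n/2) exp(−SS/(2σ²)), so the posterior is Inverse-Gamma(α + n/2, β + SS/2) = Inverse-Gamma(4.5, 21.425).
The mode of Inverse-Gamma(a, b) is b/(a+1) = 21.425/5.5 ≈ 3.8955.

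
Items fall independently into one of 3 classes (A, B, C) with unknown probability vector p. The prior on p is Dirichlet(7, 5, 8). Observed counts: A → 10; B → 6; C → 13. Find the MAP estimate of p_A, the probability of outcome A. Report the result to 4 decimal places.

The posterior is Dirichlet(αᵢ + nᵢ) = Dirichlet(17, 11, 21).
For a Dirichlet(a₁,…,a_K) with all aᵢ > 1, the mode has j-th component (aⱼ − 1)/(Σaᵢ − K).
Here Σaᵢ = 49 and K = 3, so p_A = (17 − 1)/(49 − 3) = 16/46 ≈ 0.3478.

MAP estimate of p_A = 0.3478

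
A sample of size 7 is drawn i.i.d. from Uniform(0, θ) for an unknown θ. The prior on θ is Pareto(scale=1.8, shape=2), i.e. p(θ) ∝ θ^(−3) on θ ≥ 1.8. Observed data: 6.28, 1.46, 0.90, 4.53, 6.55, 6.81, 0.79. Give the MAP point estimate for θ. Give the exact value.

The Uniform(0, θ) likelihood is θ^(−n) for θ ≥ max(xᵢ), zero otherwise. Here max(xᵢ) = 6.81.
Posterior ∝ θ^(−3) · θ^(−7) = θ^(−10) on θ ≥ max(1.8, 6.81) = 6.81.
This density is strictly decreasing in θ, so the posterior mode lies at the lower boundary of the support.

θ̂_MAP = 6.81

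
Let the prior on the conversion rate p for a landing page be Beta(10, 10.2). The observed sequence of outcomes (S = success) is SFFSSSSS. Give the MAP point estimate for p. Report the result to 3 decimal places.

Prior: Beta(10, 10.2).
Data: 6 successes in 8 trials (from the sequence). The binomial likelihood contributes p^6(1−p)^2, so the posterior is Beta(10+6, 10.2+2) = Beta(16, 12.2).
For Beta(a, b) with a, b > 1 the mode is (a−1)/(a+b−2) = 15/26.2 ≈ 0.573.

p̂_MAP = 0.573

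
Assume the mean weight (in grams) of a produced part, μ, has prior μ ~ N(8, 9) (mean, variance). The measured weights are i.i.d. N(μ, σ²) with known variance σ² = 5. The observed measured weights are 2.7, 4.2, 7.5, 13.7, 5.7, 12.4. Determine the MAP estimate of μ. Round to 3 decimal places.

n = 6; x̄ = (2.7 + 4.2 + 7.5 + 13.7 + 5.7 + 12.4)/6 = 46.2/6 = 7.7.
For a Normal prior and Normal likelihood with known variance, the posterior is Normal; its mode equals its mean, the precision-weighted average.
Prior precision 1/σ₀² = 1/9; data precision n/σ² = 6/5 = 1.2.
μ̂ = ((1/9)·8 + 1.2·7.7) / (1/9 + 1.2) = (2279/225)/(59/45) = 2279/295 ≈ 7.725.

μ̂_MAP = 7.725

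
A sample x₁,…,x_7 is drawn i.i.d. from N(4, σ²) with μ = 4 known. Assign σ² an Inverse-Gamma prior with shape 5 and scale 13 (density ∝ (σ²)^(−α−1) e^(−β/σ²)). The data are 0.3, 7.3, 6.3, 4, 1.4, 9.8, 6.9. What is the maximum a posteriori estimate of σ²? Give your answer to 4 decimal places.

Sum of squared deviations about the known mean: SS = (0.3−4)² + (7.3−4)² + (6.3−4)² + (4−4)² + (1.4−4)² + (9.8−4)² + (6.9−4)² = 78.68.
The Normal likelihood contributes (σ²)^(−n/2) exp(−SS/(2σ²)), so the posterior is Inverse-Gamma(α + n/2, β + SS/2) = Inverse-Gamma(8.5, 52.34).
The mode of Inverse-Gamma(a, b) is b/(a+1) = 52.34/9.5 ≈ 5.5095.

σ̂²_MAP = 5.5095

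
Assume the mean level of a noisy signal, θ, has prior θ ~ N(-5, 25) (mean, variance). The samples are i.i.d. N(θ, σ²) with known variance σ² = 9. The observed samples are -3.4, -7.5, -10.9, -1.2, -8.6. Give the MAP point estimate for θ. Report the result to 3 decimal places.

θ̂_MAP = -6.231

n = 5; x̄ = ((-3.4) + (-7.5) + (-10.9) + (-1.2) + (-8.6))/5 = -31.6/5 = -6.32.
For a Normal prior and Normal likelihood with known variance, the posterior is Normal; its mode equals its mean, the precision-weighted average.
Prior precision 1/σ₀² = 1/25 = 0.04; data precision n/σ² = 5/9.
θ̂ = (0.04·(-5) + (5/9)·(-6.32)) / (0.04 + 5/9) = (-167/45)/(134/225) = -835/134 ≈ -6.231.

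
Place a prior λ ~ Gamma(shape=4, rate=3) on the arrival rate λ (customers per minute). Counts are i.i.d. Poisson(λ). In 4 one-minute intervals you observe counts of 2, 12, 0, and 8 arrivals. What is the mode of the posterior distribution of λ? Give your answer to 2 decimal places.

λ̂_MAP = 3.57

Σxᵢ = 2+12+0+8 = 22, with n = 4.
Posterior ∝ λ^3e^(−3λ) · λ^22e^(−4λ) = λ^25e^(−7λ), i.e. Gamma(shape=26, rate=7).
The mode of a Gamma(a, b) with a ≥ 1 (shape–rate) is (a−1)/b = 25/7 ≈ 3.57.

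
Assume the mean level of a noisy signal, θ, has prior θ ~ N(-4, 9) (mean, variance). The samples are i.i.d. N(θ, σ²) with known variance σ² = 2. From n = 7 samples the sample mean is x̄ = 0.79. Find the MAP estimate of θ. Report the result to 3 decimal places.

n = 7, x̄ = 0.79.
For a Normal prior and Normal likelihood with known variance, the posterior is Normal; its mode equals its mean, the precision-weighted average.
Prior precision 1/σ₀² = 1/9; data precision n/σ² = 7/2 = 3.5.
θ̂ = ((1/9)·(-4) + 3.5·0.79) / (1/9 + 3.5) = (4177/1800)/(65/18) = 4177/6500 ≈ 0.643.

θ̂_MAP = 0.643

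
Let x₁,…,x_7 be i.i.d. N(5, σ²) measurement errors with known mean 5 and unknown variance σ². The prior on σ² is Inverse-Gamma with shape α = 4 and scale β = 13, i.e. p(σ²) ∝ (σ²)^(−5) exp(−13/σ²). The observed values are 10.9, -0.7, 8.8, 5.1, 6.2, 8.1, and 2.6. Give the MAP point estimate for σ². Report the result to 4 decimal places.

Sum of squared deviations about the known mean: SS = (10.9−5)² + (-0.7−5)² + (8.8−5)² + (5.1−5)² + (6.2−5)² + (8.1−5)² + (2.6−5)² = 98.56.
The Normal likelihood contributes (σ²)^(−n/2) exp(−SS/(2σ²)), so the posterior is Inverse-Gamma(α + n/2, β + SS/2) = Inverse-Gamma(7.5, 62.28).
The mode of Inverse-Gamma(a, b) is b/(a+1) = 62.28/8.5 ≈ 7.3271.

σ̂²_MAP = 7.3271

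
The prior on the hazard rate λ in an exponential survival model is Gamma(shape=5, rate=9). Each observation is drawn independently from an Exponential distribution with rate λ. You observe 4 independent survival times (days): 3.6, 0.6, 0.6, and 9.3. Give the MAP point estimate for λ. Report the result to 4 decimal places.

λ̂_MAP = 0.3463

The Exponential(rate=λ) likelihood is ∝ λ^n e^(−λΣtᵢ). Here n = 4 and Σtᵢ = 3.6 + 0.6 + 0.6 + 9.3 = 14.1.
Posterior ∝ λ^4e^(−9λ) · λ^4e^(−14.1λ) = λ^8e^(−23.1λ), i.e. Gamma(9, 23.1).
Mode = (a−1)/b = 8/23.1 ≈ 0.3463.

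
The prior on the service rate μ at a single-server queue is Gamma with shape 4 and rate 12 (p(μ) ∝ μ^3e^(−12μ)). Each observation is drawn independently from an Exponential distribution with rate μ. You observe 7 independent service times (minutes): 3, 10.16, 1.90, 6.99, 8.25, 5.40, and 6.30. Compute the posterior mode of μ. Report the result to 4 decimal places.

μ̂_MAP = 0.1852

The Exponential(rate=μ) likelihood is ∝ μ^n e^(−μΣtᵢ). Here n = 7 and Σtᵢ = 3 + 10.16 + 1.90 + 6.99 + 8.25 + 5.40 + 6.30 = 42.
Posterior ∝ μ^3e^(−12μ) · μ^7e^(−42μ) = μ^10e^(−54μ), i.e. Gamma(11, 54).
Mode = (a−1)/b = 10/54 ≈ 0.1852.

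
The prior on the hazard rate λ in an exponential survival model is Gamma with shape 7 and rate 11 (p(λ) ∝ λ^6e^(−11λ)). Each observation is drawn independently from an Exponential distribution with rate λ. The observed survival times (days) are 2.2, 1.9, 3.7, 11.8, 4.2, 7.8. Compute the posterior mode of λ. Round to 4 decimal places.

λ̂_MAP = 0.2817

The Exponential(rate=λ) likelihood is ∝ λ^n e^(−λΣtᵢ). Here n = 6 and Σtᵢ = 2.2 + 1.9 + 3.7 + 11.8 + 4.2 + 7.8 = 31.6.
Posterior ∝ λ^6e^(−11λ) · λ^6e^(−31.6λ) = λ^12e^(−42.6λ), i.e. Gamma(13, 42.6).
Mode = (a−1)/b = 12/42.6 ≈ 0.2817.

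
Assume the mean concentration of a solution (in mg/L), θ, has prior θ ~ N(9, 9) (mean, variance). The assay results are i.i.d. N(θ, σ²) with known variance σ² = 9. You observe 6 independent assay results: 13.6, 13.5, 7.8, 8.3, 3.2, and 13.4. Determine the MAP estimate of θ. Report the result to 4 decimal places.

θ̂_MAP = 9.8286

n = 6; x̄ = (13.6 + 13.5 + 7.8 + 8.3 + 3.2 + 13.4)/6 = 59.8/6 = 299/30 ≈ 9.9667.
For a Normal prior and Normal likelihood with known variance, the posterior is Normal; its mode equals its mean, the precision-weighted average.
Prior precision 1/σ₀² = 1/9; data precision n/σ² = 6/9 = 2/3.
θ̂ = ((1/9)·9 + (2/3)·(299/30)) / (1/9 + 2/3) = (344/45)/(7/9) = 344/35 ≈ 9.8286.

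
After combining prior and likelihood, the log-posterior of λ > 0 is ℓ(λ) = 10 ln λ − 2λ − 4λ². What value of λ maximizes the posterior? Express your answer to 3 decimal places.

ℓ'(λ) = 10/λ − 2 − 8λ. Setting this to zero and multiplying by λ: 8λ² + 2λ − 10 = 0.
λ = (−2 + √(2² + 4·8·10)) / (2·8) = (−2 + √324) / 16 = (−2 + 18)/16 = 1.
ℓ''(λ) = −10/λ² − 8 < 0, confirming a maximum.

λ̂_MAP = 1.000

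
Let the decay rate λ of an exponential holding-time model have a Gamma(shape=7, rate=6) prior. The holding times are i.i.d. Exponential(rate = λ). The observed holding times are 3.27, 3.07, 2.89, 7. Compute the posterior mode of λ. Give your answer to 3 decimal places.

The Exponential(rate=λ) likelihood is ∝ λ^n e^(−λΣtᵢ). Here n = 4 and Σtᵢ = 3.27 + 3.07 + 2.89 + 7 = 16.23.
Posterior ∝ λ^6e^(−6λ) · λ^4e^(−16.23λ) = λ^10e^(−22.23λ), i.e. Gamma(11, 22.23).
Mode = (a−1)/b = 10/22.23 ≈ 0.450.

λ̂_MAP = 0.450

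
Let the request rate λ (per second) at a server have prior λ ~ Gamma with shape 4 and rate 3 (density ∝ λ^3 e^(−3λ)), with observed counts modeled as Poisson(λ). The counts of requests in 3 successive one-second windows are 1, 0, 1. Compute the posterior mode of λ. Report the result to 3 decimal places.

λ̂_MAP = 0.833

Σxᵢ = 1+0+1 = 2, with n = 3.
Posterior ∝ λ^3e^(−3λ) · λ^2e^(−3λ) = λ^5e^(−6λ), i.e. Gamma(shape=6, rate=6).
The mode of a Gamma(a, b) with a ≥ 1 (shape–rate) is (a−1)/b = 5/6 ≈ 0.833.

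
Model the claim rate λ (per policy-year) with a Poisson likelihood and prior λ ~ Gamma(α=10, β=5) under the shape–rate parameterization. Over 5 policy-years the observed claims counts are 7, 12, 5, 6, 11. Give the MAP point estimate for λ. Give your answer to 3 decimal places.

λ̂_MAP = 5.000

Σxᵢ = 7+12+5+6+11 = 41, with n = 5.
Posterior ∝ λ^9e^(−5λ) · λ^41e^(−5λ) = λ^50e^(−10λ), i.e. Gamma(shape=51, rate=10).
The mode of a Gamma(a, b) with a ≥ 1 (shape–rate) is (a−1)/b = 50/10 ≈ 5.000.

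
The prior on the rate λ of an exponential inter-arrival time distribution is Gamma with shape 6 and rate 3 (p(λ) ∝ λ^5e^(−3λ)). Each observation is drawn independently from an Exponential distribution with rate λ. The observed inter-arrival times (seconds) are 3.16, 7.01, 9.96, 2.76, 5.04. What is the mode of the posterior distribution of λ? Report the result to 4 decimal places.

λ̂_MAP = 0.3233

The Exponential(rate=λ) likelihood is ∝ λ^n e^(−λΣtᵢ). Here n = 5 and Σtᵢ = 3.16 + 7.01 + 9.96 + 2.76 + 5.04 = 27.93.
Posterior ∝ λ^5e^(−3λ) · λ^5e^(−27.93λ) = λ^10e^(−30.93λ), i.e. Gamma(11, 30.93).
Mode = (a−1)/b = 10/30.93 ≈ 0.3233.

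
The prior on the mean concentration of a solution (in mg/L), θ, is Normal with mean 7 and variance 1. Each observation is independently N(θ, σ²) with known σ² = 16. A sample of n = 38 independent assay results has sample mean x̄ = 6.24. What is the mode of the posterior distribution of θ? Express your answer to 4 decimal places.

n = 38, x̄ = 6.24.
For a Normal prior and Normal likelihood with known variance, the posterior is Normal; its mode equals its mean, the precision-weighted average.
Prior precision 1/σ₀² = 1/1 = 1; data precision n/σ² = 38/16 = 2.375.
θ̂ = (1·7 + 2.375·6.24) / (1 + 2.375) = 21.82/3.375 = 4364/675 ≈ 6.4652.

θ̂_MAP = 6.4652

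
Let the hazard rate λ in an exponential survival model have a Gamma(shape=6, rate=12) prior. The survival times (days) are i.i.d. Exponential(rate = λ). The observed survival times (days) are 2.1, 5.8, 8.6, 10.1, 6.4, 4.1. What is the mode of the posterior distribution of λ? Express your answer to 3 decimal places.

The Exponential(rate=λ) likelihood is ∝ λ^n e^(−λΣtᵢ). Here n = 6 and Σtᵢ = 2.1 + 5.8 + 8.6 + 10.1 + 6.4 + 4.1 = 37.1.
Posterior ∝ λ^5e^(−12λ) · λ^6e^(−37.1λ) = λ^11e^(−49.1λ), i.e. Gamma(12, 49.1).
Mode = (a−1)/b = 11/49.1 ≈ 0.224.

λ̂_MAP = 0.224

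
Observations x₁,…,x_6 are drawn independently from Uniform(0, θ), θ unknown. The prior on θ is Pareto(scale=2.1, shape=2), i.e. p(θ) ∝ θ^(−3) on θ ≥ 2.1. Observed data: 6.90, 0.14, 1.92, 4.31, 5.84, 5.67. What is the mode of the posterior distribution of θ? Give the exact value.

The Uniform(0, θ) likelihood is θ^(−n) for θ ≥ max(xᵢ), zero otherwise. Here max(xᵢ) = 6.90.
Posterior ∝ θ^(−3) · θ^(−6) = θ^(−9) on θ ≥ max(2.1, 6.90) = 6.90.
This density is strictly decreasing in θ, so the posterior mode lies at the lower boundary of the support.

θ̂_MAP = 6.90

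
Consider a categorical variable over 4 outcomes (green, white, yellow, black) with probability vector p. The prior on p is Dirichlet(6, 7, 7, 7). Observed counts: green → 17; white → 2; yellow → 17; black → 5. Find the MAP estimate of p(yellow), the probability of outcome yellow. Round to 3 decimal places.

MAP estimate of p(yellow) = 0.359

The posterior is Dirichlet(αᵢ + nᵢ) = Dirichlet(23, 9, 24, 12).
For a Dirichlet(a₁,…,a_K) with all aᵢ > 1, the mode has j-th component (aⱼ − 1)/(Σaᵢ − K).
Here Σaᵢ = 68 and K = 4, so p(yellow) = (24 − 1)/(68 − 4) = 23/64 ≈ 0.359.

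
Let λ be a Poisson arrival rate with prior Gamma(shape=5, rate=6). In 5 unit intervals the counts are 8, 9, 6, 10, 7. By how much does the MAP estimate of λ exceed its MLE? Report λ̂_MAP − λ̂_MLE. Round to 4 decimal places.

MAP − MLE = -4.0000

Σxᵢ = 40. Posterior is Gamma(45, 11); MAP = (45−1)/11 = 44/11 ≈ 4.00000.
MLE = x̄ = 40/5 ≈ 8.00000.
Difference = 44/11 − 40/5 = -4 ≈ -4.0000.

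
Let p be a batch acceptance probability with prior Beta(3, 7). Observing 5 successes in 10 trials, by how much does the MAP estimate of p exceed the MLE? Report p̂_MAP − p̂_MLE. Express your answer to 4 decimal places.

Posterior is Beta(8, 12); MAP = (8−1)/(20−2) = 7/18 ≈ 0.38889.
MLE ignores the prior: p̂_MLE = k/n = 5/10 ≈ 0.50000.
Difference = 7/18 − 5/10 = -1/9 ≈ -0.1111.

MAP − MLE = -0.1111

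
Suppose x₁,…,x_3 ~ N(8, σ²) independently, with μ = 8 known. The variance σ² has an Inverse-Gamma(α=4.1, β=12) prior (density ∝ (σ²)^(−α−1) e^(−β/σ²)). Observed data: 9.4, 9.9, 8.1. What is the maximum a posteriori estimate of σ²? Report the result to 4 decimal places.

Sum of squared deviations about the known mean: SS = (9.4−8)² + (9.9−8)² + (8.1−8)² = 5.58.
The Normal likelihood contributes (σ²)^(−n/2) exp(−SS/(2σ²)), so the posterior is Inverse-Gamma(α + n/2, β + SS/2) = Inverse-Gamma(5.6, 14.79).
The mode of Inverse-Gamma(a, b) is b/(a+1) = 14.79/6.6 ≈ 2.2409.

σ̂²_MAP = 2.2409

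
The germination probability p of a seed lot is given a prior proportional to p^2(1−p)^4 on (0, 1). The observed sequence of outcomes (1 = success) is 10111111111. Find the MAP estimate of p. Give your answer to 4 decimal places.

p̂_MAP = 0.7059

The prior density ∝ p^2(1−p)^4 is the kernel of Beta(3, 5).
Data: 10 successes in 11 trials (from the sequence). The binomial likelihood contributes p^10(1−p)^1, so the posterior is Beta(3+10, 5+1) = Beta(13, 6).
For Beta(a, b) with a, b > 1 the mode is (a−1)/(a+b−2) = 12/17 ≈ 0.7059.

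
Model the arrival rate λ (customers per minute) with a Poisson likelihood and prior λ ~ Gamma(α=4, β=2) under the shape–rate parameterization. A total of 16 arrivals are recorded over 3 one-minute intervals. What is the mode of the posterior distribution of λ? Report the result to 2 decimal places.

λ̂_MAP = 3.80

Σxᵢ = 16, n = 3.
Posterior ∝ λ^3e^(−2λ) · λ^16e^(−3λ) = λ^19e^(−5λ), i.e. Gamma(shape=20, rate=5).
The mode of a Gamma(a, b) with a ≥ 1 (shape–rate) is (a−1)/b = 19/5 ≈ 3.80.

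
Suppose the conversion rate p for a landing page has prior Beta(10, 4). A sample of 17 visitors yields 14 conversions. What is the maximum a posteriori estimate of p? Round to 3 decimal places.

Prior: Beta(10, 4).
Data: 14 successes in 17 trials. The binomial likelihood contributes p^14(1−p)^3, so the posterior is Beta(10+14, 4+3) = Beta(24, 7).
For Beta(a, b) with a, b > 1 the mode is (a−1)/(a+b−2) = 23/29 ≈ 0.793.

p̂_MAP = 0.793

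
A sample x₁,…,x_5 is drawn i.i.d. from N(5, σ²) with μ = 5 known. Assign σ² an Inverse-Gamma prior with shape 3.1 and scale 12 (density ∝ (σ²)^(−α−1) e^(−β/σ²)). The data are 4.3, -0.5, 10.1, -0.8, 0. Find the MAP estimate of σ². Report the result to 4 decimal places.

Sum of squared deviations about the known mean: SS = (4.3−5)² + (-0.5−5)² + (10.1−5)² + (-0.8−5)² + (0−5)² = 115.39.
The Normal likelihood contributes (σ²)^(−n/2) exp(−SS/(2σ²)), so the posterior is Inverse-Gamma(α + n/2, β + SS/2) = Inverse-Gamma(5.6, 69.695).
The mode of Inverse-Gamma(a, b) is b/(a+1) = 69.695/6.6 ≈ 10.5598.

σ̂²_MAP = 10.5598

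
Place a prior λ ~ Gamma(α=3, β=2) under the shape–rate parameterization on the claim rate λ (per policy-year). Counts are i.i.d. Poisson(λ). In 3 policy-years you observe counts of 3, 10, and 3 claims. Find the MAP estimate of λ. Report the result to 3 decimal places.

Σxᵢ = 3+10+3 = 16, with n = 3.
Posterior ∝ λ^2e^(−2λ) · λ^16e^(−3λ) = λ^18e^(−5λ), i.e. Gamma(shape=19, rate=5).
The mode of a Gamma(a, b) with a ≥ 1 (shape–rate) is (a−1)/b = 18/5 ≈ 3.600.

λ̂_MAP = 3.600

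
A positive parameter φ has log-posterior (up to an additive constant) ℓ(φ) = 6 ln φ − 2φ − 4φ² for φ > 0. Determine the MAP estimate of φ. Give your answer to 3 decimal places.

ℓ'(φ) = 6/φ − 2 − 8φ. Setting this to zero and multiplying by φ: 8φ² + 2φ − 6 = 0.
φ = (−2 + √(2² + 4·8·6)) / (2·8) = (−2 + √196) / 16 = (−2 + 14)/16 = 3/4.
ℓ''(φ) = −6/φ² − 8 < 0, confirming a maximum.

φ̂_MAP = 0.750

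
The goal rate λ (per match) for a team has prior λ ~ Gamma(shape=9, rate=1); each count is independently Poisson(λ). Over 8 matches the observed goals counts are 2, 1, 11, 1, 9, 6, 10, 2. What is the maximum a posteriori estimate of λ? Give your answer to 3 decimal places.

Σxᵢ = 2+1+11+1+9+6+10+2 = 42, with n = 8.
Posterior ∝ λ^8e^(−1λ) · λ^42e^(−8λ) = λ^50e^(−9λ), i.e. Gamma(shape=51, rate=9).
The mode of a Gamma(a, b) with a ≥ 1 (shape–rate) is (a−1)/b = 50/9 ≈ 5.556.

λ̂_MAP = 5.556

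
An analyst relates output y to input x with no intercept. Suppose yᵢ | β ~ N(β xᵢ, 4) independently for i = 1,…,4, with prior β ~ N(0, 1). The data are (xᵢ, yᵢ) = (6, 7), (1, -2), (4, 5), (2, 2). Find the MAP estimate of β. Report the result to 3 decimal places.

β̂_MAP = 1.049

log p(β | y) = −Σ(yᵢ − βxᵢ)²/(2·4) − β²/(2·1) + const.
Setting the derivative to zero: Σxᵢ(yᵢ − βxᵢ)/4 − β/1 = 0, so β = Σxᵢyᵢ / (Σxᵢ² + σ²/τ²).
Σxᵢyᵢ = 6·7 + 1·(-2) + 4·5 + 2·2 = 64; Σxᵢ² = 57; σ²/τ² = 4.
β̂_MAP = 64 / (57 + 4) = 64/61 ≈ 1.049.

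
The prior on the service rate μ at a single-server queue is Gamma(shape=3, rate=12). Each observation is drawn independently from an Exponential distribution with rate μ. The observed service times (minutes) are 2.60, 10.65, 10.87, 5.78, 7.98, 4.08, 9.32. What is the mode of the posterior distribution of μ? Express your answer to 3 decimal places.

The Exponential(rate=μ) likelihood is ∝ μ^n e^(−μΣtᵢ). Here n = 7 and Σtᵢ = 2.60 + 10.65 + 10.87 + 5.78 + 7.98 + 4.08 + 9.32 = 51.28.
Posterior ∝ μ^2e^(−12μ) · μ^7e^(−51.28μ) = μ^9e^(−63.28μ), i.e. Gamma(10, 63.28).
Mode = (a−1)/b = 9/63.28 ≈ 0.142.

μ̂_MAP = 0.142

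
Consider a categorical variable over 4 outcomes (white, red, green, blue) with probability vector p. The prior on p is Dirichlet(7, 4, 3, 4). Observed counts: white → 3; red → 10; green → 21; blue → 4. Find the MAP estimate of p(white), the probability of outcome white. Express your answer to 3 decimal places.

The posterior is Dirichlet(αᵢ + nᵢ) = Dirichlet(10, 14, 24, 8).
For a Dirichlet(a₁,…,a_K) with all aᵢ > 1, the mode has j-th component (aⱼ − 1)/(Σaᵢ − K).
Here Σaᵢ = 56 and K = 4, so p(white) = (10 − 1)/(56 − 4) = 9/52 ≈ 0.173.

MAP estimate of p(white) = 0.173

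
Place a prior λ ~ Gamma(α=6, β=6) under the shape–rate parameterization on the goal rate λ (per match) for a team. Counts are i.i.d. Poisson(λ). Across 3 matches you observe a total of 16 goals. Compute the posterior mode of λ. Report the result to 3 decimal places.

Σxᵢ = 16, n = 3.
Posterior ∝ λ^5e^(−6λ) · λ^16e^(−3λ) = λ^21e^(−9λ), i.e. Gamma(shape=22, rate=9).
The mode of a Gamma(a, b) with a ≥ 1 (shape–rate) is (a−1)/b = 21/9 ≈ 2.333.

λ̂_MAP = 2.333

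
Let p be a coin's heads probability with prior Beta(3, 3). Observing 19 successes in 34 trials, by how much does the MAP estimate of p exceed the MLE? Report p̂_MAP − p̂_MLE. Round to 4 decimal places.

Posterior is Beta(22, 18); MAP = (22−1)/(40−2) = 21/38 ≈ 0.55263.
MLE ignores the prior: p̂_MLE = k/n = 19/34 ≈ 0.55882.
Difference = 21/38 − 19/34 = -2/323 ≈ -0.0062.

MAP − MLE = -0.0062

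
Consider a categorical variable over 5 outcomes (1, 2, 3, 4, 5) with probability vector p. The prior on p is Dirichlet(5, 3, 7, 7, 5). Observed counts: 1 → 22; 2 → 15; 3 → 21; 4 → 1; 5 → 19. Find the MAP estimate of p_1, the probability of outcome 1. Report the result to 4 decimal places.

MAP estimate: 0.2600

The posterior is Dirichlet(αᵢ + nᵢ) = Dirichlet(27, 18, 28, 8, 24).
For a Dirichlet(a₁,…,a_K) with all aᵢ > 1, the mode has j-th component (aⱼ − 1)/(Σaᵢ − K).
Here Σaᵢ = 105 and K = 5, so p_1 = (27 − 1)/(105 − 5) = 26/100 ≈ 0.2600.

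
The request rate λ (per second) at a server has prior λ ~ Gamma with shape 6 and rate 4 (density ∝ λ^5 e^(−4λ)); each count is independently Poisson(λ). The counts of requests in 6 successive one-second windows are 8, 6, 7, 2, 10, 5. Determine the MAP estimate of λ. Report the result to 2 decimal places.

Σxᵢ = 8+6+7+2+10+5 = 38, with n = 6.
Posterior ∝ λ^5e^(−4λ) · λ^38e^(−6λ) = λ^43e^(−10λ), i.e. Gamma(shape=44, rate=10).
The mode of a Gamma(a, b) with a ≥ 1 (shape–rate) is (a−1)/b = 43/10 ≈ 4.30.

λ̂_MAP = 4.30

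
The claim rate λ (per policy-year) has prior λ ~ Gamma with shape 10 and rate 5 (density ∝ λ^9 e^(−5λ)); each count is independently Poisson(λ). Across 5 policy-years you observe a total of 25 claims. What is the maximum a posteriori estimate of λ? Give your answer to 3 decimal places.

λ̂_MAP = 3.400

Σxᵢ = 25, n = 5.
Posterior ∝ λ^9e^(−5λ) · λ^25e^(−5λ) = λ^34e^(−10λ), i.e. Gamma(shape=35, rate=10).
The mode of a Gamma(a, b) with a ≥ 1 (shape–rate) is (a−1)/b = 34/10 ≈ 3.400.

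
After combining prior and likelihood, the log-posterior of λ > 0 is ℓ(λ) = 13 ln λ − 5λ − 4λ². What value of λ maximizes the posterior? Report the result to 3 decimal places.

ℓ'(λ) = 13/λ − 5 − 8λ. Setting this to zero and multiplying by λ: 8λ² + 5λ − 13 = 0.
λ = (−5 + √(5² + 4·8·13)) / (2·8) = (−5 + √441) / 16 = (−5 + 21)/16 = 1.
ℓ''(λ) = −13/λ² − 8 < 0, confirming a maximum.

λ̂_MAP = 1.000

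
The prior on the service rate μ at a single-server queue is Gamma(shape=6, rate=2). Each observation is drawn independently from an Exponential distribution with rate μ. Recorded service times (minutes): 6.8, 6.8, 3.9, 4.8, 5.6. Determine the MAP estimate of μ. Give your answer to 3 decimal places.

The Exponential(rate=μ) likelihood is ∝ μ^n e^(−μΣtᵢ). Here n = 5 and Σtᵢ = 6.8 + 6.8 + 3.9 + 4.8 + 5.6 = 27.9.
Posterior ∝ μ^5e^(−2μ) · μ^5e^(−27.9μ) = μ^10e^(−29.9μ), i.e. Gamma(11, 29.9).
Mode = (a−1)/b = 10/29.9 ≈ 0.334.

μ̂_MAP = 0.334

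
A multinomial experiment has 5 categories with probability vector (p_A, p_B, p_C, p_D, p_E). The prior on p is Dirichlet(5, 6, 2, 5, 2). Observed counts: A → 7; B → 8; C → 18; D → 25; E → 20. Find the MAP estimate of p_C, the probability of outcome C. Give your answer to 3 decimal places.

The posterior is Dirichlet(αᵢ + nᵢ) = Dirichlet(12, 14, 20, 30, 22).
For a Dirichlet(a₁,…,a_K) with all aᵢ > 1, the mode has j-th component (aⱼ − 1)/(Σaᵢ − K).
Here Σaᵢ = 98 and K = 5, so p_C = (20 − 1)/(98 − 5) = 19/93 ≈ 0.204.

MAP estimate of p_C = 0.204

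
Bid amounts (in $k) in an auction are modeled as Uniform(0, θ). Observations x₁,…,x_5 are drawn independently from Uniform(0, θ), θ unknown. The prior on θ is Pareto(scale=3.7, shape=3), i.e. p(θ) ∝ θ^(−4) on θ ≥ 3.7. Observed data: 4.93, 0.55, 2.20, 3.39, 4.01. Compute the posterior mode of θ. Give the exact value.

θ̂_MAP = 4.93

The Uniform(0, θ) likelihood is θ^(−n) for θ ≥ max(xᵢ), zero otherwise. Here max(xᵢ) = 4.93.
Posterior ∝ θ^(−4) · θ^(−5) = θ^(−9) on θ ≥ max(3.7, 4.93) = 4.93.
This density is strictly decreasing in θ, so the posterior mode lies at the lower boundary of the support.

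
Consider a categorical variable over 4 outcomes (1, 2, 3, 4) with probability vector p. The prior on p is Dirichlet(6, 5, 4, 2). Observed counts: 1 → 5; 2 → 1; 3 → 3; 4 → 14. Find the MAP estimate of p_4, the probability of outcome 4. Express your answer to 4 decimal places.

MAP estimate: 0.4167

The posterior is Dirichlet(αᵢ + nᵢ) = Dirichlet(11, 6, 7, 16).
For a Dirichlet(a₁,…,a_K) with all aᵢ > 1, the mode has j-th component (aⱼ − 1)/(Σaᵢ − K).
Here Σaᵢ = 40 and K = 4, so p_4 = (16 − 1)/(40 − 4) = 15/36 ≈ 0.4167.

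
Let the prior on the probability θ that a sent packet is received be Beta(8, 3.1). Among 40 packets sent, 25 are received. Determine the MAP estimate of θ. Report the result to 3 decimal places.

Prior: Beta(8, 3.1).
Data: 25 successes in 40 trials. The binomial likelihood contributes θ^25(1−θ)^15, so the posterior is Beta(8+25, 3.1+15) = Beta(33, 18.1).
For Beta(a, b) with a, b > 1 the mode is (a−1)/(a+b−2) = 32/49.1 ≈ 0.652.

θ̂_MAP = 0.652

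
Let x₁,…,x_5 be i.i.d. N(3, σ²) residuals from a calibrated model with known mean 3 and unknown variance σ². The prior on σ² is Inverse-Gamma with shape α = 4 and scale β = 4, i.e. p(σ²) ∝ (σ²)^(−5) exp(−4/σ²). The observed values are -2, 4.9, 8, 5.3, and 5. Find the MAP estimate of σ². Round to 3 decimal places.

σ̂²_MAP = 4.727

Sum of squared deviations about the known mean: SS = (-2−3)² + (4.9−3)² + (8−3)² + (5.3−3)² + (5−3)² = 62.9.
The Normal likelihood contributes (σ²)^(−n/2) exp(−SS/(2σ²)), so the posterior is Inverse-Gamma(α + n/2, β + SS/2) = Inverse-Gamma(6.5, 35.45).
The mode of Inverse-Gamma(a, b) is b/(a+1) = 35.45/7.5 ≈ 4.727.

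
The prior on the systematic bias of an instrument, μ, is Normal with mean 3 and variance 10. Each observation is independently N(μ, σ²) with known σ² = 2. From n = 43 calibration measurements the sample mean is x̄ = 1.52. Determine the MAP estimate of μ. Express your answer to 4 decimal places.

μ̂_MAP = 1.5269

n = 43, x̄ = 1.52.
For a Normal prior and Normal likelihood with known variance, the posterior is Normal; its mode equals its mean, the precision-weighted average.
Prior precision 1/σ₀² = 1/10 = 0.1; data precision n/σ² = 43/2 = 21.5.
μ̂ = (0.1·3 + 21.5·1.52) / (0.1 + 21.5) = 32.98/21.6 = 1649/1080 ≈ 1.5269.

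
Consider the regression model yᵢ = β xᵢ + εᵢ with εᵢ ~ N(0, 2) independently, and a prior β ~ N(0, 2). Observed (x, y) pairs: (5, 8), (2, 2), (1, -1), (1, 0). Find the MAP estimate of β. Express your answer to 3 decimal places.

log p(β | y) = −Σ(yᵢ − βxᵢ)²/(2·2) − β²/(2·2) + const.
Setting the derivative to zero: Σxᵢ(yᵢ − βxᵢ)/2 − β/2 = 0, so β = Σxᵢyᵢ / (Σxᵢ² + σ²/τ²).
Σxᵢyᵢ = 5·8 + 2·2 + 1·(-1) + 1·0 = 43; Σxᵢ² = 31; σ²/τ² = 1.
β̂_MAP = 43 / (31 + 1) = 43/32 ≈ 1.344.

β̂_MAP = 1.344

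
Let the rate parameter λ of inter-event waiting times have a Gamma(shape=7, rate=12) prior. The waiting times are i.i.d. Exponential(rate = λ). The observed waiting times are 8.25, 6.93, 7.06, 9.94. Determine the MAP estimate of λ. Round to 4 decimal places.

The Exponential(rate=λ) likelihood is ∝ λ^n e^(−λΣtᵢ). Here n = 4 and Σtᵢ = 8.25 + 6.93 + 7.06 + 9.94 = 32.18.
Posterior ∝ λ^6e^(−12λ) · λ^4e^(−32.18λ) = λ^10e^(−44.18λ), i.e. Gamma(11, 44.18).
Mode = (a−1)/b = 10/44.18 ≈ 0.2263.

λ̂_MAP = 0.2263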